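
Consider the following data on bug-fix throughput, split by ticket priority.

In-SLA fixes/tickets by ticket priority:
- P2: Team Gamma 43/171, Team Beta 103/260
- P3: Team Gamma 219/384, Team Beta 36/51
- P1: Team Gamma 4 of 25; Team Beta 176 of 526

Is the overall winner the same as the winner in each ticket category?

No

P2: Team Gamma 43/171 = 25.1%, Team Beta 103/260 = 39.6% → Team Beta
P3: Team Gamma 219/384 = 57.0%, Team Beta 36/51 = 70.6% → Team Beta
P1: Team Gamma 4/25 = 16.0%, Team Beta 176/526 = 33.5% → Team Beta
Overall: Team Gamma 266/580 = 45.9%, Team Beta 315/837 = 37.6% → Team Gamma
Team Beta wins each ticket group but Team Gamma wins overall — the comparison reverses. Team Beta's tickets skew toward P1, which has a lower base rate.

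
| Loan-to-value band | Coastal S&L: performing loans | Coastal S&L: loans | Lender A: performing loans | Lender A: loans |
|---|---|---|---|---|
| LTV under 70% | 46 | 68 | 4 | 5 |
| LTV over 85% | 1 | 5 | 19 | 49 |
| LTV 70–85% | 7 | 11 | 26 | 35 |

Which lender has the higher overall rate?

Coastal S&L

LTV under 70%: Coastal S&L 46/68 = 67.6%, Lender A 4/5 = 80.0% → Lender A
LTV over 85%: Coastal S&L 1/5 = 20.0%, Lender A 19/49 = 38.8% → Lender A
LTV 70–85%: Coastal S&L 7/11 = 63.6%, Lender A 26/35 = 74.3% → Lender A
Overall: Coastal S&L 54/84 = 64.3%, Lender A 49/89 = 55.1% → Coastal S&L
(Lender A wins every loan-to-value group but Coastal S&L wins overall — Lender A's loans skew toward the low-rate LTV over 85% group.)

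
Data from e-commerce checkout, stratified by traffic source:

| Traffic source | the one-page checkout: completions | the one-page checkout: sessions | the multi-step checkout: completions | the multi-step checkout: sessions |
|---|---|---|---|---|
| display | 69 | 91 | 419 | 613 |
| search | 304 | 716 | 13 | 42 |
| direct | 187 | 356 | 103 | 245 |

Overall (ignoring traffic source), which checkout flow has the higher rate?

Display: the one-page checkout 69/91 = 75.8%, the multi-step checkout 419/613 = 68.4% → the one-page checkout
Search: the one-page checkout 304/716 = 42.5%, the multi-step checkout 13/42 = 31.0% → the one-page checkout
Direct: the one-page checkout 187/356 = 52.5%, the multi-step checkout 103/245 = 42.0% → the one-page checkout
Overall: the one-page checkout 560/1163 = 48.2%, the multi-step checkout 535/900 = 59.4% → the multi-step checkout
(The one-page checkout wins every traffic group but the multi-step checkout wins overall — the one-page checkout's sessions skew toward the low-rate search group.)

the multi-step checkout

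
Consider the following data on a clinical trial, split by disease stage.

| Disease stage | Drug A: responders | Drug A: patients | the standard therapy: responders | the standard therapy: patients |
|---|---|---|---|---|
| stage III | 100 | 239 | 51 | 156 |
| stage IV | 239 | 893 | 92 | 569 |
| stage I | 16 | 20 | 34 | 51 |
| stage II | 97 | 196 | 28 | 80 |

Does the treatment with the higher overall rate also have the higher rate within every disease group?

Yes

Stage III: Drug A 100/239 = 41.8%, the standard therapy 51/156 = 32.7% → Drug A
Stage IV: Drug A 239/893 = 26.8%, the standard therapy 92/569 = 16.2% → Drug A
Stage I: Drug A 16/20 = 80.0%, the standard therapy 34/51 = 66.7% → Drug A
Stage II: Drug A 97/196 = 49.5%, the standard therapy 28/80 = 35.0% → Drug A
Overall: Drug A 452/1348 = 33.5%, the standard therapy 205/856 = 23.9% → Drug A
Drug A wins overall and in every disease group — no reversal.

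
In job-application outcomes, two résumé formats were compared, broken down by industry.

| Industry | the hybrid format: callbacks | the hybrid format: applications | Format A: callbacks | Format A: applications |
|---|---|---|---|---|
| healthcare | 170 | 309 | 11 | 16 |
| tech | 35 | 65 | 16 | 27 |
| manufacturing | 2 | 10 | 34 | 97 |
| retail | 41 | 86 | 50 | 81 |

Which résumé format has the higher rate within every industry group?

Healthcare: the hybrid format 170/309 = 55.0%, Format A 11/16 = 68.8% → Format A
Tech: the hybrid format 35/65 = 53.8%, Format A 16/27 = 59.3% → Format A
Manufacturing: the hybrid format 2/10 = 20.0%, Format A 34/97 = 35.1% → Format A
Retail: the hybrid format 41/86 = 47.7%, Format A 50/81 = 61.7% → Format A
Format A has the higher rate in all 4 groups.

Format A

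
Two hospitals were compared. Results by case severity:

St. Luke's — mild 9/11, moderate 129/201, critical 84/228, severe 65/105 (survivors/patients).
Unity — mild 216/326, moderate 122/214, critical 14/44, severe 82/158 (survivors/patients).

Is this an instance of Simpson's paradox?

Mild: St. Luke's 9/11 = 81.8%, Unity 216/326 = 66.3% → St. Luke's
Moderate: St. Luke's 129/201 = 64.2%, Unity 122/214 = 57.0% → St. Luke's
Critical: St. Luke's 84/228 = 36.8%, Unity 14/44 = 31.8% → St. Luke's
Severe: St. Luke's 65/105 = 61.9%, Unity 82/158 = 51.9% → St. Luke's
Overall: St. Luke's 287/545 = 52.7%, Unity 434/742 = 58.5% → Unity
St. Luke's wins each case group but Unity wins overall — the comparison reverses. St. Luke's's patients skew toward critical, which has a lower base rate.

Yes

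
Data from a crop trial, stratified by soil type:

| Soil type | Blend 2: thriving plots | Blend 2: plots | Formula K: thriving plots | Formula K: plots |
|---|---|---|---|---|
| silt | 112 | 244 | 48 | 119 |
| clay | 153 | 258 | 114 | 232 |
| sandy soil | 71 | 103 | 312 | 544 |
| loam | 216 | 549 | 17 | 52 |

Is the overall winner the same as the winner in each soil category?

Silt: Blend 2 112/244 = 45.9%, Formula K 48/119 = 40.3% → Blend 2
Clay: Blend 2 153/258 = 59.3%, Formula K 114/232 = 49.1% → Blend 2
Sandy soil: Blend 2 71/103 = 68.9%, Formula K 312/544 = 57.4% → Blend 2
Loam: Blend 2 216/549 = 39.3%, Formula K 17/52 = 32.7% → Blend 2
Overall: Blend 2 552/1154 = 47.8%, Formula K 491/947 = 51.8% → Formula K
Blend 2 wins each soil group but Formula K wins overall — the comparison reverses. Blend 2's plots skew toward loam, which has a lower base rate.

No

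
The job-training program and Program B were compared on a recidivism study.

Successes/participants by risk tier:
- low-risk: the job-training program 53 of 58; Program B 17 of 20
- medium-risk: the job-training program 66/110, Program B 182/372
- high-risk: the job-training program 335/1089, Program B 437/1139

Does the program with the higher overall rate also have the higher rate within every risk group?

No

Low-risk: the job-training program 53/58 = 91.4%, Program B 17/20 = 85.0% → the job-training program
Medium-risk: the job-training program 66/110 = 60.0%, Program B 182/372 = 48.9% → the job-training program
High-risk: the job-training program 335/1089 = 30.8%, Program B 437/1139 = 38.4% → Program B
Overall: the job-training program 454/1257 = 36.1%, Program B 636/1531 = 41.5% → Program B
Neither sweeps: the job-training program wins 2 of 3 groups, Program B wins 1. Program B wins overall but not every group — no Simpson reversal.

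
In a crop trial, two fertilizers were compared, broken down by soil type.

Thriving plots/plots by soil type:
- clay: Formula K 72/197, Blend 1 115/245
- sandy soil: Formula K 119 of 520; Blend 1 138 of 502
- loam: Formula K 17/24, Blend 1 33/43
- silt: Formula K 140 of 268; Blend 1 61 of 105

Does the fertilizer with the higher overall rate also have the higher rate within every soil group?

Yes

Clay: Formula K 72/197 = 36.5%, Blend 1 115/245 = 46.9% → Blend 1
Sandy soil: Formula K 119/520 = 22.9%, Blend 1 138/502 = 27.5% → Blend 1
Loam: Formula K 17/24 = 70.8%, Blend 1 33/43 = 76.7% → Blend 1
Silt: Formula K 140/268 = 52.2%, Blend 1 61/105 = 58.1% → Blend 1
Overall: Formula K 348/1009 = 34.5%, Blend 1 347/895 = 38.8% → Blend 1
Blend 1 wins overall and in every soil group — no reversal.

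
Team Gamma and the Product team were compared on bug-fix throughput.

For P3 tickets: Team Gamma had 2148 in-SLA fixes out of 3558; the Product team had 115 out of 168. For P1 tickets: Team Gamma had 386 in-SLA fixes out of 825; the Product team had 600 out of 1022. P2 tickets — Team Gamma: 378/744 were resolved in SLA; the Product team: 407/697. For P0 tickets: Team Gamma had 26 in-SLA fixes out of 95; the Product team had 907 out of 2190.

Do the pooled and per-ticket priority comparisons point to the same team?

No

P3: Team Gamma 2148/3558 = 60.4%, the Product team 115/168 = 68.5% → the Product team
P1: Team Gamma 386/825 = 46.8%, the Product team 600/1022 = 58.7% → the Product team
P2: Team Gamma 378/744 = 50.8%, the Product team 407/697 = 58.4% → the Product team
P0: Team Gamma 26/95 = 27.4%, the Product team 907/2190 = 41.4% → the Product team
Overall: Team Gamma 2938/5222 = 56.3%, the Product team 2029/4077 = 49.8% → Team Gamma
The Product team wins each ticket group but Team Gamma wins overall — the comparison reverses. The Product team's tickets skew toward P0, which has a lower base rate.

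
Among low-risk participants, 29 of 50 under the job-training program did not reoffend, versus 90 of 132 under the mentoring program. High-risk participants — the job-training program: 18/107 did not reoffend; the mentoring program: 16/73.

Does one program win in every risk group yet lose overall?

Low-risk: the job-training program 29/50 = 58.0%, the mentoring program 90/132 = 68.2% → the mentoring program
High-risk: the job-training program 18/107 = 16.8%, the mentoring program 16/73 = 21.9% → the mentoring program
Overall: the job-training program 47/157 = 29.9%, the mentoring program 106/205 = 51.7% → the mentoring program
The mentoring program wins overall and in every risk group — no reversal.

No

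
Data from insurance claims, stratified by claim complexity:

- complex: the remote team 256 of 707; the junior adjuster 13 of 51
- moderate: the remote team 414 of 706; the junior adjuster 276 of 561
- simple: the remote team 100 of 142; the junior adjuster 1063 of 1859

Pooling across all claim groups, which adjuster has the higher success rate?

Complex: the remote team 256/707 = 36.2%, the junior adjuster 13/51 = 25.5% → the remote team
Moderate: the remote team 414/706 = 58.6%, the junior adjuster 276/561 = 49.2% → the remote team
Simple: the remote team 100/142 = 70.4%, the junior adjuster 1063/1859 = 57.2% → the remote team
Overall: the remote team 770/1555 = 49.5%, the junior adjuster 1352/2471 = 54.7% → the junior adjuster
(The remote team wins every claim group but the junior adjuster wins overall — the remote team's claims skew toward the low-rate complex group.)

the junior adjuster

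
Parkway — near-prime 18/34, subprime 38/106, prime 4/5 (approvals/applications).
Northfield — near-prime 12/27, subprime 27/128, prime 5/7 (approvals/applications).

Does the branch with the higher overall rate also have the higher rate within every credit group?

Yes

Near-prime: Parkway 18/34 = 52.9%, Northfield 12/27 = 44.4% → Parkway
Subprime: Parkway 38/106 = 35.8%, Northfield 27/128 = 21.1% → Parkway
Prime: Parkway 4/5 = 80.0%, Northfield 5/7 = 71.4% → Parkway
Overall: Parkway 60/145 = 41.4%, Northfield 44/162 = 27.2% → Parkway
Parkway wins overall and in every credit group — no reversal.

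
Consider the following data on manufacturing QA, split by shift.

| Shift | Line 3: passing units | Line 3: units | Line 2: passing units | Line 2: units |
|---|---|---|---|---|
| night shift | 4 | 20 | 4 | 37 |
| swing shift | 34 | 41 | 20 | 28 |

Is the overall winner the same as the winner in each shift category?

Yes

Night shift: Line 3 4/20 = 20.0%, Line 2 4/37 = 10.8% → Line 3
Swing shift: Line 3 34/41 = 82.9%, Line 2 20/28 = 71.4% → Line 3
Overall: Line 3 38/61 = 62.3%, Line 2 24/65 = 36.9% → Line 3
Line 3 wins overall and in every shift group — no reversal.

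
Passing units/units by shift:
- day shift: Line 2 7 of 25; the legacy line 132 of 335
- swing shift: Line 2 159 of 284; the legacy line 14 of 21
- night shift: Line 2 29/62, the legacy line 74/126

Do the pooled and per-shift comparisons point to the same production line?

No

Day shift: Line 2 7/25 = 28.0%, the legacy line 132/335 = 39.4% → the legacy line
Swing shift: Line 2 159/284 = 56.0%, the legacy line 14/21 = 66.7% → the legacy line
Night shift: Line 2 29/62 = 46.8%, the legacy line 74/126 = 58.7% → the legacy line
Overall: Line 2 195/371 = 52.6%, the legacy line 220/482 = 45.6% → Line 2
The legacy line wins each shift group but Line 2 wins overall — the comparison reverses. The legacy line's units skew toward day shift, which has a lower base rate.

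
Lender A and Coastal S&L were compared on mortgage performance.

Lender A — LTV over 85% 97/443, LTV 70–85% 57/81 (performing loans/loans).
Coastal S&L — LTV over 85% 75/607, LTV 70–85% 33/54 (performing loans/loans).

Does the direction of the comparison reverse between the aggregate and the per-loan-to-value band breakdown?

LTV over 85%: Lender A 97/443 = 21.9%, Coastal S&L 75/607 = 12.4% → Lender A
LTV 70–85%: Lender A 57/81 = 70.4%, Coastal S&L 33/54 = 61.1% → Lender A
Overall: Lender A 154/524 = 29.4%, Coastal S&L 108/661 = 16.3% → Lender A
Lender A wins overall and in every loan-to-value group — no reversal.

No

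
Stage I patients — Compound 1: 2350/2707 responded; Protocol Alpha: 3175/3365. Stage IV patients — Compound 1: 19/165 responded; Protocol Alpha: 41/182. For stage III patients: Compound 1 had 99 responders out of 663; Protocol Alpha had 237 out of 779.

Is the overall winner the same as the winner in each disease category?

Yes

Stage I: Compound 1 2350/2707 = 86.8%, Protocol Alpha 3175/3365 = 94.4% → Protocol Alpha
Stage IV: Compound 1 19/165 = 11.5%, Protocol Alpha 41/182 = 22.5% → Protocol Alpha
Stage III: Compound 1 99/663 = 14.9%, Protocol Alpha 237/779 = 30.4% → Protocol Alpha
Overall: Compound 1 2468/3535 = 69.8%, Protocol Alpha 3453/4326 = 79.8% → Protocol Alpha
Protocol Alpha wins overall and in every disease group — no reversal.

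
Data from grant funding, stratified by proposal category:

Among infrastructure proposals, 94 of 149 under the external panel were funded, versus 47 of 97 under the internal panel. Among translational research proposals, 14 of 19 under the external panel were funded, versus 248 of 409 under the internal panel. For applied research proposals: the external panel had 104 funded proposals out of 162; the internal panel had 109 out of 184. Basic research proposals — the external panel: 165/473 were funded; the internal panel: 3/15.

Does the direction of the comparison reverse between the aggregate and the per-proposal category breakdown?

Infrastructure: the external panel 94/149 = 63.1%, the internal panel 47/97 = 48.5% → the external panel
Translational research: the external panel 14/19 = 73.7%, the internal panel 248/409 = 60.6% → the external panel
Applied research: the external panel 104/162 = 64.2%, the internal panel 109/184 = 59.2% → the external panel
Basic research: the external panel 165/473 = 34.9%, the internal panel 3/15 = 20.0% → the external panel
Overall: the external panel 377/803 = 46.9%, the internal panel 407/705 = 57.7% → the internal panel
The external panel wins each proposal group but the internal panel wins overall — the comparison reverses. The external panel's proposals skew toward basic research, which has a lower base rate.

Yes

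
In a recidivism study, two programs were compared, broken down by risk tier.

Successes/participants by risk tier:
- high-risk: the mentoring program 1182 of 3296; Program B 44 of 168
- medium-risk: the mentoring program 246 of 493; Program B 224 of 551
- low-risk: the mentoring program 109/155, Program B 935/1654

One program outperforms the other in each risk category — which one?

the mentoring program

High-risk: the mentoring program 1182/3296 = 35.9%, Program B 44/168 = 26.2% → the mentoring program
Medium-risk: the mentoring program 246/493 = 49.9%, Program B 224/551 = 40.7% → the mentoring program
Low-risk: the mentoring program 109/155 = 70.3%, Program B 935/1654 = 56.5% → the mentoring program
The mentoring program has the higher rate in all 3 groups.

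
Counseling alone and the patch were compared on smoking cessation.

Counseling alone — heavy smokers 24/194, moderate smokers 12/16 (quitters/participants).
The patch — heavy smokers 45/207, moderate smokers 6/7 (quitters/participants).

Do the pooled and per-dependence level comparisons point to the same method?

Heavy smokers: counseling alone 24/194 = 12.4%, the patch 45/207 = 21.7% → the patch
Moderate smokers: counseling alone 12/16 = 75.0%, the patch 6/7 = 85.7% → the patch
Overall: counseling alone 36/210 = 17.1%, the patch 51/214 = 23.8% → the patch
The patch wins overall and in every dependence group — no reversal.

Yes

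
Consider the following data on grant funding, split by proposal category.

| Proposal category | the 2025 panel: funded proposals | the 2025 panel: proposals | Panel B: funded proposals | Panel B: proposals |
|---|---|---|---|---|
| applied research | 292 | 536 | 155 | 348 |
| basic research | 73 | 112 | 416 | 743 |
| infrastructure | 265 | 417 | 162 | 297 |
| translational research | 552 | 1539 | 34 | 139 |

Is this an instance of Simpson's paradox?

Yes

Applied research: the 2025 panel 292/536 = 54.5%, Panel B 155/348 = 44.5% → the 2025 panel
Basic research: the 2025 panel 73/112 = 65.2%, Panel B 416/743 = 56.0% → the 2025 panel
Infrastructure: the 2025 panel 265/417 = 63.5%, Panel B 162/297 = 54.5% → the 2025 panel
Translational research: the 2025 panel 552/1539 = 35.9%, Panel B 34/139 = 24.5% → the 2025 panel
Overall: the 2025 panel 1182/2604 = 45.4%, Panel B 767/1527 = 50.2% → Panel B
The 2025 panel wins each proposal group but Panel B wins overall — the comparison reverses. The 2025 panel's proposals skew toward translational research, which has a lower base rate.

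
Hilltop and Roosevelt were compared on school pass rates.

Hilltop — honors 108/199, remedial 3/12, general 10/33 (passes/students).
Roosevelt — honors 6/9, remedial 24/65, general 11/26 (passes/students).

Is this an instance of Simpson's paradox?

Honors: Hilltop 108/199 = 54.3%, Roosevelt 6/9 = 66.7% → Roosevelt
Remedial: Hilltop 3/12 = 25.0%, Roosevelt 24/65 = 36.9% → Roosevelt
General: Hilltop 10/33 = 30.3%, Roosevelt 11/26 = 42.3% → Roosevelt
Overall: Hilltop 121/244 = 49.6%, Roosevelt 41/100 = 41.0% → Hilltop
Roosevelt wins each student group but Hilltop wins overall — the comparison reverses. Roosevelt's students skew toward remedial, which has a lower base rate.

Yes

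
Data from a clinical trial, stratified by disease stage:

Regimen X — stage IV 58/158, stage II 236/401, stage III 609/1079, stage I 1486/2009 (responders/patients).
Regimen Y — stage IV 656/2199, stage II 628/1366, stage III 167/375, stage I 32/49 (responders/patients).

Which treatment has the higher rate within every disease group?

Stage IV: Regimen X 58/158 = 36.7%, Regimen Y 656/2199 = 29.8% → Regimen X
Stage II: Regimen X 236/401 = 58.9%, Regimen Y 628/1366 = 46.0% → Regimen X
Stage III: Regimen X 609/1079 = 56.4%, Regimen Y 167/375 = 44.5% → Regimen X
Stage I: Regimen X 1486/2009 = 74.0%, Regimen Y 32/49 = 65.3% → Regimen X
Regimen X has the higher rate in all 4 groups.

Regimen X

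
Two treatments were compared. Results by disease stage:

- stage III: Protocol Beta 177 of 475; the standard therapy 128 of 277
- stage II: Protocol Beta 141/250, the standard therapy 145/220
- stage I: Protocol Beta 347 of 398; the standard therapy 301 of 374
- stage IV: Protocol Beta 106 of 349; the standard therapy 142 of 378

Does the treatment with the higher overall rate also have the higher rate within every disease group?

Stage III: Protocol Beta 177/475 = 37.3%, the standard therapy 128/277 = 46.2% → the standard therapy
Stage II: Protocol Beta 141/250 = 56.4%, the standard therapy 145/220 = 65.9% → the standard therapy
Stage I: Protocol Beta 347/398 = 87.2%, the standard therapy 301/374 = 80.5% → Protocol Beta
Stage IV: Protocol Beta 106/349 = 30.4%, the standard therapy 142/378 = 37.6% → the standard therapy
Overall: Protocol Beta 771/1472 = 52.4%, the standard therapy 716/1249 = 57.3% → the standard therapy
Neither sweeps: Protocol Beta wins 1 of 4 groups, the standard therapy wins 3. The standard therapy wins overall but not every group — no Simpson reversal.

No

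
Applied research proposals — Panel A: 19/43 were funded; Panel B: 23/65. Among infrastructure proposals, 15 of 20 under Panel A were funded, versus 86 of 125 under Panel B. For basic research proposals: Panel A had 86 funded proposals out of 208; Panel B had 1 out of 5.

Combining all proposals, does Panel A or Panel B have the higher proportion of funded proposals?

Applied research: Panel A 19/43 = 44.2%, Panel B 23/65 = 35.4% → Panel A
Infrastructure: Panel A 15/20 = 75.0%, Panel B 86/125 = 68.8% → Panel A
Basic research: Panel A 86/208 = 41.3%, Panel B 1/5 = 20.0% → Panel A
Overall: Panel A 120/271 = 44.3%, Panel B 110/195 = 56.4% → Panel B
(Panel A wins every proposal group but Panel B wins overall — Panel A's proposals skew toward the low-rate basic research group.)

Panel B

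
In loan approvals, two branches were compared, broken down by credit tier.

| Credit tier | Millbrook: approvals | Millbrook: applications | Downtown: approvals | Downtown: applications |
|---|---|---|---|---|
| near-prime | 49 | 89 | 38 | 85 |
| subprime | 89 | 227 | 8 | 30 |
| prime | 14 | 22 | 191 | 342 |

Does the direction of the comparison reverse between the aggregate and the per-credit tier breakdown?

Near-prime: Millbrook 49/89 = 55.1%, Downtown 38/85 = 44.7% → Millbrook
Subprime: Millbrook 89/227 = 39.2%, Downtown 8/30 = 26.7% → Millbrook
Prime: Millbrook 14/22 = 63.6%, Downtown 191/342 = 55.8% → Millbrook
Overall: Millbrook 152/338 = 45.0%, Downtown 237/457 = 51.9% → Downtown
Millbrook wins each credit group but Downtown wins overall — the comparison reverses. Millbrook's applications skew toward subprime, which has a lower base rate.

Yes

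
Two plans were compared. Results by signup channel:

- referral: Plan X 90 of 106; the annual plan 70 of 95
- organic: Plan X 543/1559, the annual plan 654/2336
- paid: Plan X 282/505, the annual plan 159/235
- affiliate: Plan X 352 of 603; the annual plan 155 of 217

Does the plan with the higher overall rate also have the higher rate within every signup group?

No

Referral: Plan X 90/106 = 84.9%, the annual plan 70/95 = 73.7% → Plan X
Organic: Plan X 543/1559 = 34.8%, the annual plan 654/2336 = 28.0% → Plan X
Paid: Plan X 282/505 = 55.8%, the annual plan 159/235 = 67.7% → the annual plan
Affiliate: Plan X 352/603 = 58.4%, the annual plan 155/217 = 71.4% → the annual plan
Overall: Plan X 1267/2773 = 45.7%, the annual plan 1038/2883 = 36.0% → Plan X
Neither sweeps: Plan X wins 2 of 4 groups, the annual plan wins 2. Plan X wins overall but not every group — no Simpson reversal.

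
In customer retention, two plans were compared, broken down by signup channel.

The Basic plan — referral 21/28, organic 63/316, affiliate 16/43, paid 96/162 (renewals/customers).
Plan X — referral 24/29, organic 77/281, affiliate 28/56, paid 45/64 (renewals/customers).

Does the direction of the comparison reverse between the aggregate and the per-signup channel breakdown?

No

Referral: the Basic plan 21/28 = 75.0%, Plan X 24/29 = 82.8% → Plan X
Organic: the Basic plan 63/316 = 19.9%, Plan X 77/281 = 27.4% → Plan X
Affiliate: the Basic plan 16/43 = 37.2%, Plan X 28/56 = 50.0% → Plan X
Paid: the Basic plan 96/162 = 59.3%, Plan X 45/64 = 70.3% → Plan X
Overall: the Basic plan 196/549 = 35.7%, Plan X 174/430 = 40.5% → Plan X
Plan X wins overall and in every signup group — no reversal.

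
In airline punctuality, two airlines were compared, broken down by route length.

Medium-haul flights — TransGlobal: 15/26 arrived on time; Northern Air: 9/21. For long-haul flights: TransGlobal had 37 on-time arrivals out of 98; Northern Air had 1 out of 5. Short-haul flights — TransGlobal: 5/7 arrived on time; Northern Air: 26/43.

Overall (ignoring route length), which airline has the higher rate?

Northern Air

Medium-haul: TransGlobal 15/26 = 57.7%, Northern Air 9/21 = 42.9% → TransGlobal
Long-haul: TransGlobal 37/98 = 37.8%, Northern Air 1/5 = 20.0% → TransGlobal
Short-haul: TransGlobal 5/7 = 71.4%, Northern Air 26/43 = 60.5% → TransGlobal
Overall: TransGlobal 57/131 = 43.5%, Northern Air 36/69 = 52.2% → Northern Air
(TransGlobal wins every route group but Northern Air wins overall — TransGlobal's flights skew toward the low-rate long-haul group.)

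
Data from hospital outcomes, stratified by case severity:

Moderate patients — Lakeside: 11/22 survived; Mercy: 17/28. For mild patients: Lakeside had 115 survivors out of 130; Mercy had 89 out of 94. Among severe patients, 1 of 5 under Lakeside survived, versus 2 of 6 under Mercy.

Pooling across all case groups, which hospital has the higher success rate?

Mercy

Moderate: Lakeside 11/22 = 50.0%, Mercy 17/28 = 60.7% → Mercy
Mild: Lakeside 115/130 = 88.5%, Mercy 89/94 = 94.7% → Mercy
Severe: Lakeside 1/5 = 20.0%, Mercy 2/6 = 33.3% → Mercy
Overall: Lakeside 127/157 = 80.9%, Mercy 108/128 = 84.4% → Mercy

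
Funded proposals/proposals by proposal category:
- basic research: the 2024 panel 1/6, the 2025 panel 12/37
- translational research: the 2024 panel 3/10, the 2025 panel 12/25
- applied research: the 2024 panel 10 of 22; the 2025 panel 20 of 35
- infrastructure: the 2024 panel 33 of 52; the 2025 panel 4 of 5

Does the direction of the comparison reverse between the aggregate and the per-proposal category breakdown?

Basic research: the 2024 panel 1/6 = 16.7%, the 2025 panel 12/37 = 32.4% → the 2025 panel
Translational research: the 2024 panel 3/10 = 30.0%, the 2025 panel 12/25 = 48.0% → the 2025 panel
Applied research: the 2024 panel 10/22 = 45.5%, the 2025 panel 20/35 = 57.1% → the 2025 panel
Infrastructure: the 2024 panel 33/52 = 63.5%, the 2025 panel 4/5 = 80.0% → the 2025 panel
Overall: the 2024 panel 47/90 = 52.2%, the 2025 panel 48/102 = 47.1% → the 2024 panel
The 2025 panel wins each proposal group but the 2024 panel wins overall — the comparison reverses. The 2025 panel's proposals skew toward basic research, which has a lower base rate.

Yes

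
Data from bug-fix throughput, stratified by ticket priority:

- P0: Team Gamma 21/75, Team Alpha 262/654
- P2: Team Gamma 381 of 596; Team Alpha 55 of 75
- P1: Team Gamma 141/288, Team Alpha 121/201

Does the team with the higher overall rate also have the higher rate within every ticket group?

No

P0: Team Gamma 21/75 = 28.0%, Team Alpha 262/654 = 40.1% → Team Alpha
P2: Team Gamma 381/596 = 63.9%, Team Alpha 55/75 = 73.3% → Team Alpha
P1: Team Gamma 141/288 = 49.0%, Team Alpha 121/201 = 60.2% → Team Alpha
Overall: Team Gamma 543/959 = 56.6%, Team Alpha 438/930 = 47.1% → Team Gamma
Team Alpha wins each ticket group but Team Gamma wins overall — the comparison reverses. Team Alpha's tickets skew toward P0, which has a lower base rate.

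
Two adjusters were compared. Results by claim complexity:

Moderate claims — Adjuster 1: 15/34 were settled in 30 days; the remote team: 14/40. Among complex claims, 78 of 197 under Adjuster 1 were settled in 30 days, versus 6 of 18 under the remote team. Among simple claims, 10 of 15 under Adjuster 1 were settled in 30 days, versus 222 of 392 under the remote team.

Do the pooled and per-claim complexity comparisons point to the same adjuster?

No

Moderate: Adjuster 1 15/34 = 44.1%, the remote team 14/40 = 35.0% → Adjuster 1
Complex: Adjuster 1 78/197 = 39.6%, the remote team 6/18 = 33.3% → Adjuster 1
Simple: Adjuster 1 10/15 = 66.7%, the remote team 222/392 = 56.6% → Adjuster 1
Overall: Adjuster 1 103/246 = 41.9%, the remote team 242/450 = 53.8% → the remote team
Adjuster 1 wins each claim group but the remote team wins overall — the comparison reverses. Adjuster 1's claims skew toward complex, which has a lower base rate.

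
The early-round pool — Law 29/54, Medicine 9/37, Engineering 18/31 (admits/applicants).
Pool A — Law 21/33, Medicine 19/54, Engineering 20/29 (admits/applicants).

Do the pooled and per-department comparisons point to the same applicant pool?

Law: the early-round pool 29/54 = 53.7%, Pool A 21/33 = 63.6% → Pool A
Medicine: the early-round pool 9/37 = 24.3%, Pool A 19/54 = 35.2% → Pool A
Engineering: the early-round pool 18/31 = 58.1%, Pool A 20/29 = 69.0% → Pool A
Overall: the early-round pool 56/122 = 45.9%, Pool A 60/116 = 51.7% → Pool A
Pool A wins overall and in every department group — no reversal.

Yes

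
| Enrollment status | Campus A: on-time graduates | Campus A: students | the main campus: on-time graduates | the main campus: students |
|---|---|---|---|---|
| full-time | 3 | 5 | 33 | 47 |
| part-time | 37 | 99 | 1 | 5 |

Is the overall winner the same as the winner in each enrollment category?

Full-time: Campus A 3/5 = 60.0%, the main campus 33/47 = 70.2% → the main campus
Part-time: Campus A 37/99 = 37.4%, the main campus 1/5 = 20.0% → Campus A
Overall: Campus A 40/104 = 38.5%, the main campus 34/52 = 65.4% → the main campus
Neither sweeps: Campus A wins 1 of 2 groups, the main campus wins 1. The main campus wins overall but not every group — no Simpson reversal.

No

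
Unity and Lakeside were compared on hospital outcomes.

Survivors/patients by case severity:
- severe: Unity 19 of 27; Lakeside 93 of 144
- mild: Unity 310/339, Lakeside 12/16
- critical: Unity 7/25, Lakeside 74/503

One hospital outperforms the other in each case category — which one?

Unity

Severe: Unity 19/27 = 70.4%, Lakeside 93/144 = 64.6% → Unity
Mild: Unity 310/339 = 91.4%, Lakeside 12/16 = 75.0% → Unity
Critical: Unity 7/25 = 28.0%, Lakeside 74/503 = 14.7% → Unity
Unity has the higher rate in all 3 groups.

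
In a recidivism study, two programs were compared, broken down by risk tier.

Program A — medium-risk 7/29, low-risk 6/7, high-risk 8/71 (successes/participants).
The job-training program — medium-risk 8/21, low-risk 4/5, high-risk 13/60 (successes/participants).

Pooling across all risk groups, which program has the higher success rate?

the job-training program

Medium-risk: Program A 7/29 = 24.1%, the job-training program 8/21 = 38.1% → the job-training program
Low-risk: Program A 6/7 = 85.7%, the job-training program 4/5 = 80.0% → Program A
High-risk: Program A 8/71 = 11.3%, the job-training program 13/60 = 21.7% → the job-training program
Overall: Program A 21/107 = 19.6%, the job-training program 25/86 = 29.1% → the job-training program
(Neither sweeps every risk group, but the job-training program has the higher pooled rate.)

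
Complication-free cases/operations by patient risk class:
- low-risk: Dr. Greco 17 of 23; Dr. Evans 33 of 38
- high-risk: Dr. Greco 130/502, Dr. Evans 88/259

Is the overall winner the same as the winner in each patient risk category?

Yes

Low-risk: Dr. Greco 17/23 = 73.9%, Dr. Evans 33/38 = 86.8% → Dr. Evans
High-risk: Dr. Greco 130/502 = 25.9%, Dr. Evans 88/259 = 34.0% → Dr. Evans
Overall: Dr. Greco 147/525 = 28.0%, Dr. Evans 121/297 = 40.7% → Dr. Evans
Dr. Evans wins overall and in every patient risk group — no reversal.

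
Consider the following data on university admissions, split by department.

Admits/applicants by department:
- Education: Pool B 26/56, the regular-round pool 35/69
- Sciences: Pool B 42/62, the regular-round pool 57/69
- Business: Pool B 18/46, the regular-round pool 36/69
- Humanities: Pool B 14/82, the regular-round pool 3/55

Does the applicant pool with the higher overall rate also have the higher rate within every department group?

No

Education: Pool B 26/56 = 46.4%, the regular-round pool 35/69 = 50.7% → the regular-round pool
Sciences: Pool B 42/62 = 67.7%, the regular-round pool 57/69 = 82.6% → the regular-round pool
Business: Pool B 18/46 = 39.1%, the regular-round pool 36/69 = 52.2% → the regular-round pool
Humanities: Pool B 14/82 = 17.1%, the regular-round pool 3/55 = 5.5% → Pool B
Overall: Pool B 100/246 = 40.7%, the regular-round pool 131/262 = 50.0% → the regular-round pool
Neither sweeps: Pool B wins 1 of 4 groups, the regular-round pool wins 3. The regular-round pool wins overall but not every group — no Simpson reversal.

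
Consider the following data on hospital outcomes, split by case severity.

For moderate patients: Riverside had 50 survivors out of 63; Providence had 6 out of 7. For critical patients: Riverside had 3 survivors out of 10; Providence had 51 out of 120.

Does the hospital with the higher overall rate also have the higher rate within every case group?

No

Moderate: Riverside 50/63 = 79.4%, Providence 6/7 = 85.7% → Providence
Critical: Riverside 3/10 = 30.0%, Providence 51/120 = 42.5% → Providence
Overall: Riverside 53/73 = 72.6%, Providence 57/127 = 44.9% → Riverside
Providence wins each case group but Riverside wins overall — the comparison reverses. Providence's patients skew toward critical, which has a lower base rate.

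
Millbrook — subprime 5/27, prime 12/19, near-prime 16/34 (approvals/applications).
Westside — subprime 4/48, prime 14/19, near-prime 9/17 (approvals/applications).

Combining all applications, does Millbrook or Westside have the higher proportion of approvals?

Millbrook

Subprime: Millbrook 5/27 = 18.5%, Westside 4/48 = 8.3% → Millbrook
Prime: Millbrook 12/19 = 63.2%, Westside 14/19 = 73.7% → Westside
Near-prime: Millbrook 16/34 = 47.1%, Westside 9/17 = 52.9% → Westside
Overall: Millbrook 33/80 = 41.2%, Westside 27/84 = 32.1% → Millbrook
(Neither sweeps every credit group, but Millbrook has the higher pooled rate.)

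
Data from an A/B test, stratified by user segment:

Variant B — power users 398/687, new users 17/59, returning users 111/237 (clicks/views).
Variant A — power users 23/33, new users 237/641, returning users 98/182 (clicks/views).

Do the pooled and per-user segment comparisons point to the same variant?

Power users: Variant B 398/687 = 57.9%, Variant A 23/33 = 69.7% → Variant A
New users: Variant B 17/59 = 28.8%, Variant A 237/641 = 37.0% → Variant A
Returning users: Variant B 111/237 = 46.8%, Variant A 98/182 = 53.8% → Variant A
Overall: Variant B 526/983 = 53.5%, Variant A 358/856 = 41.8% → Variant B
Variant A wins each user group but Variant B wins overall — the comparison reverses. Variant A's views skew toward new users, which has a lower base rate.

No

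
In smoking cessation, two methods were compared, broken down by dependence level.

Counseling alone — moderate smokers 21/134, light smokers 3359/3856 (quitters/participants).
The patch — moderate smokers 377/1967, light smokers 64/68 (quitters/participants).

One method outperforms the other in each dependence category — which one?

Moderate smokers: counseling alone 21/134 = 15.7%, the patch 377/1967 = 19.2% → the patch
Light smokers: counseling alone 3359/3856 = 87.1%, the patch 64/68 = 94.1% → the patch
The patch has the higher rate in both groups.

the patch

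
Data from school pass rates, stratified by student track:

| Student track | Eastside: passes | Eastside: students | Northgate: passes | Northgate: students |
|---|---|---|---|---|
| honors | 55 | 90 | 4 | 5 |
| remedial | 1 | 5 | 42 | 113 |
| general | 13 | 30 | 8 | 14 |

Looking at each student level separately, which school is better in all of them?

Northgate

Honors: Eastside 55/90 = 61.1%, Northgate 4/5 = 80.0% → Northgate
Remedial: Eastside 1/5 = 20.0%, Northgate 42/113 = 37.2% → Northgate
General: Eastside 13/30 = 43.3%, Northgate 8/14 = 57.1% → Northgate
Northgate has the higher rate in all 3 groups.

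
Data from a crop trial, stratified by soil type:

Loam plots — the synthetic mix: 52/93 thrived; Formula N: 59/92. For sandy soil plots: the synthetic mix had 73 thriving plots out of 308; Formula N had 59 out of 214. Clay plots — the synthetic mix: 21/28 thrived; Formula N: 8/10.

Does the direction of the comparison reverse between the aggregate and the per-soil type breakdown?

Loam: the synthetic mix 52/93 = 55.9%, Formula N 59/92 = 64.1% → Formula N
Sandy soil: the synthetic mix 73/308 = 23.7%, Formula N 59/214 = 27.6% → Formula N
Clay: the synthetic mix 21/28 = 75.0%, Formula N 8/10 = 80.0% → Formula N
Overall: the synthetic mix 146/429 = 34.0%, Formula N 126/316 = 39.9% → Formula N
Formula N wins overall and in every soil group — no reversal.

No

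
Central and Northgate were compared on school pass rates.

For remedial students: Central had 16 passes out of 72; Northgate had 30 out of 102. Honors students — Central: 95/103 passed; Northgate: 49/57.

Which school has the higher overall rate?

Central

Remedial: Central 16/72 = 22.2%, Northgate 30/102 = 29.4% → Northgate
Honors: Central 95/103 = 92.2%, Northgate 49/57 = 86.0% → Central
Overall: Central 111/175 = 63.4%, Northgate 79/159 = 49.7% → Central
(Neither sweeps every student group, but Central has the higher pooled rate.)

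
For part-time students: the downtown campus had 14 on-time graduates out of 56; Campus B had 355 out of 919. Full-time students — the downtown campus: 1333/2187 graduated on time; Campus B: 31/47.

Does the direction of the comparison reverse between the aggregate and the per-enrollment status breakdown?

Yes

Part-time: the downtown campus 14/56 = 25.0%, Campus B 355/919 = 38.6% → Campus B
Full-time: the downtown campus 1333/2187 = 61.0%, Campus B 31/47 = 66.0% → Campus B
Overall: the downtown campus 1347/2243 = 60.1%, Campus B 386/966 = 40.0% → the downtown campus
Campus B wins each enrollment group but the downtown campus wins overall — the comparison reverses. Campus B's students skew toward part-time, which has a lower base rate.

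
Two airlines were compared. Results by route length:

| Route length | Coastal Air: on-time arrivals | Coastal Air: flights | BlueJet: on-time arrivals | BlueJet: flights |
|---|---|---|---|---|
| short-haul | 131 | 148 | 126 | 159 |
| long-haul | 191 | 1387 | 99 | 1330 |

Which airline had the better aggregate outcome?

Coastal Air

Short-haul: Coastal Air 131/148 = 88.5%, BlueJet 126/159 = 79.2% → Coastal Air
Long-haul: Coastal Air 191/1387 = 13.8%, BlueJet 99/1330 = 7.4% → Coastal Air
Overall: Coastal Air 322/1535 = 21.0%, BlueJet 225/1489 = 15.1% → Coastal Air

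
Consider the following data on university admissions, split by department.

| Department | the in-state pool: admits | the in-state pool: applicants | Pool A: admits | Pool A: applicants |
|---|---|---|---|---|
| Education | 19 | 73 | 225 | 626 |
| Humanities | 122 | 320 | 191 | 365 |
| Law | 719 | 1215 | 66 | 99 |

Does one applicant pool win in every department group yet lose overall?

Yes

Education: the in-state pool 19/73 = 26.0%, Pool A 225/626 = 35.9% → Pool A
Humanities: the in-state pool 122/320 = 38.1%, Pool A 191/365 = 52.3% → Pool A
Law: the in-state pool 719/1215 = 59.2%, Pool A 66/99 = 66.7% → Pool A
Overall: the in-state pool 860/1608 = 53.5%, Pool A 482/1090 = 44.2% → the in-state pool
Pool A wins each department group but the in-state pool wins overall — the comparison reverses. Pool A's applicants skew toward Education, which has a lower base rate.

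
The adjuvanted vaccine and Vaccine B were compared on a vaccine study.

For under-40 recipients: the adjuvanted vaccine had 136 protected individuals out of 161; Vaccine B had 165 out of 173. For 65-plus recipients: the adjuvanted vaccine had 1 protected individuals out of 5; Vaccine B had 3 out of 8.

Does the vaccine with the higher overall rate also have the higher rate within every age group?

Under-40: the adjuvanted vaccine 136/161 = 84.5%, Vaccine B 165/173 = 95.4% → Vaccine B
65-plus: the adjuvanted vaccine 1/5 = 20.0%, Vaccine B 3/8 = 37.5% → Vaccine B
Overall: the adjuvanted vaccine 137/166 = 82.5%, Vaccine B 168/181 = 92.8% → Vaccine B
Vaccine B wins overall and in every age group — no reversal.

Yes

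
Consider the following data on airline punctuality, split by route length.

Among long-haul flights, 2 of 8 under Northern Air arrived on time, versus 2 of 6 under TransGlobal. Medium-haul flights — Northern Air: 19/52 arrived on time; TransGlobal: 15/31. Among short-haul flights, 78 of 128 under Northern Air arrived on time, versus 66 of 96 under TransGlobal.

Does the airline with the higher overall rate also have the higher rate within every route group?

Long-haul: Northern Air 2/8 = 25.0%, TransGlobal 2/6 = 33.3% → TransGlobal
Medium-haul: Northern Air 19/52 = 36.5%, TransGlobal 15/31 = 48.4% → TransGlobal
Short-haul: Northern Air 78/128 = 60.9%, TransGlobal 66/96 = 68.8% → TransGlobal
Overall: Northern Air 99/188 = 52.7%, TransGlobal 83/133 = 62.4% → TransGlobal
TransGlobal wins overall and in every route group — no reversal.

Yes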